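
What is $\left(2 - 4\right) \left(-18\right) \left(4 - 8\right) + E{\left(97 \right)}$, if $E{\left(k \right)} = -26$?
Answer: $-170$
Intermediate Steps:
$\left(2 - 4\right) \left(-18\right) \left(4 - 8\right) + E{\left(97 \right)} = \left(2 - 4\right) \left(-18\right) \left(4 - 8\right) - 26 = \left(-2\right) \left(-18\right) \left(-4\right) - 26 = 36 \left(-4\right) - 26 = -144 - 26 = -170$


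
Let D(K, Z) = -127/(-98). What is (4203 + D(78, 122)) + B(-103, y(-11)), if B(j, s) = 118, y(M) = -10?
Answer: 423585/98 ≈ 4322.3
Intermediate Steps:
D(K, Z) = 127/98 (D(K, Z) = -127*(-1/98) = 127/98)
(4203 + D(78, 122)) + B(-103, y(-11)) = (4203 + 127/98) + 118 = 412021/98 + 118 = 423585/98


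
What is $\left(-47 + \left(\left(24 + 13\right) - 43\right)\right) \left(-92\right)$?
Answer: $4876$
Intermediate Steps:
$\left(-47 + \left(\left(24 + 13\right) - 43\right)\right) \left(-92\right) = \left(-47 + \left(37 - 43\right)\right) \left(-92\right) = \left(-47 - 6\right) \left(-92\right) = \left(-53\right) \left(-92\right) = 4876$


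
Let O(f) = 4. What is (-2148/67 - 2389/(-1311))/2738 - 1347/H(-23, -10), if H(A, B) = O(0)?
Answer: -161980516921/480995412 ≈ -336.76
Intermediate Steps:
H(A, B) = 4
(-2148/67 - 2389/(-1311))/2738 - 1347/H(-23, -10) = (-2148/67 - 2389/(-1311))/2738 - 1347/4 = (-2148*1/67 - 2389*(-1/1311))*(1/2738) - 1347*¼ = (-2148/67 + 2389/1311)*(1/2738) - 1347/4 = -2655965/87837*1/2738 - 1347/4 = -2655965/240497706 - 1347/4 = -161980516921/480995412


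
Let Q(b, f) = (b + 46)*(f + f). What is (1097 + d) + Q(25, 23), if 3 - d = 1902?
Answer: 2464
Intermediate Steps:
d = -1899 (d = 3 - 1*1902 = 3 - 1902 = -1899)
Q(b, f) = 2*f*(46 + b) (Q(b, f) = (46 + b)*(2*f) = 2*f*(46 + b))
(1097 + d) + Q(25, 23) = (1097 - 1899) + 2*23*(46 + 25) = -802 + 2*23*71 = -802 + 3266 = 2464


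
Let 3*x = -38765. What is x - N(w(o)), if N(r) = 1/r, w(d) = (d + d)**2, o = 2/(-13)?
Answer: -620747/48 ≈ -12932.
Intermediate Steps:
x = -38765/3 (x = (1/3)*(-38765) = -38765/3 ≈ -12922.)
o = -2/13 (o = 2*(-1/13) = -2/13 ≈ -0.15385)
w(d) = 4*d**2 (w(d) = (2*d)**2 = 4*d**2)
x - N(w(o)) = -38765/3 - 1/(4*(-2/13)**2) = -38765/3 - 1/(4*(4/169)) = -38765/3 - 1/16/169 = -38765/3 - 1*169/16 = -38765/3 - 169/16 = -620747/48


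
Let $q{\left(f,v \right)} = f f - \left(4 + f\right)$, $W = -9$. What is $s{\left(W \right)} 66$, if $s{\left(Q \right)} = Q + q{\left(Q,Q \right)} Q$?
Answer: $-51678$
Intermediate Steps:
$q{\left(f,v \right)} = -4 + f^{2} - f$ ($q{\left(f,v \right)} = f^{2} - \left(4 + f\right) = -4 + f^{2} - f$)
$s{\left(Q \right)} = Q + Q \left(-4 + Q^{2} - Q\right)$ ($s{\left(Q \right)} = Q + \left(-4 + Q^{2} - Q\right) Q = Q + Q \left(-4 + Q^{2} - Q\right)$)
$s{\left(W \right)} 66 = - 9 \left(-3 + \left(-9\right)^{2} - -9\right) 66 = - 9 \left(-3 + 81 + 9\right) 66 = \left(-9\right) 87 \cdot 66 = \left(-783\right) 66 = -51678$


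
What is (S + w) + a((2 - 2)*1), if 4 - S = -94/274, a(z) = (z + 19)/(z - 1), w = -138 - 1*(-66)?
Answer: -11872/137 ≈ -86.657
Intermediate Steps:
w = -72 (w = -138 + 66 = -72)
a(z) = (19 + z)/(-1 + z)
S = 595/137 (S = 4 - (-94)/274 = 4 - 1*(-47/137) = 4 + 47/137 = 595/137 ≈ 4.3431)
(S + w) + a((2 - 2)*1) = (595/137 - 72) + (19 + (2 - 2)*1)/(-1 + (2 - 2)*1) = -9269/137 + (19 + 0*1)/(-1 + 0*1) = -9269/137 + (19 + 0)/(-1 + 0) = -9269/137 + 19/(-1) = -9269/137 - 1*19 = -9269/137 - 19 = -11872/137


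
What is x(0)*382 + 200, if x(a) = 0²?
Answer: 200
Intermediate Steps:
x(a) = 0
x(0)*382 + 200 = 0*382 + 200 = 0 + 200 = 200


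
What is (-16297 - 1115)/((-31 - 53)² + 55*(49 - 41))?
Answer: -4353/1874 ≈ -2.3228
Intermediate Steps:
(-16297 - 1115)/((-31 - 53)² + 55*(49 - 41)) = -17412/((-84)² + 55*8) = -17412/(7056 + 440) = -17412/7496 = -17412*1/7496 = -4353/1874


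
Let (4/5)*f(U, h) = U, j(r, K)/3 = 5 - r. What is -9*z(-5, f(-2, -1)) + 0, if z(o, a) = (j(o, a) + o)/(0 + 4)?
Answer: -225/4 ≈ -56.250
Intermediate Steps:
j(r, K) = 15 - 3*r (j(r, K) = 3*(5 - r) = 15 - 3*r)
f(U, h) = 5*U/4
z(o, a) = 15/4 - o/2 (z(o, a) = ((15 - 3*o) + o)/(0 + 4) = (15 - 2*o)/4 = (15 - 2*o)*(¼) = 15/4 - o/2)
-9*z(-5, f(-2, -1)) + 0 = -9*(15/4 - ½*(-5)) + 0 = -9*(15/4 + 5/2) + 0 = -9*25/4 + 0 = -225/4 + 0 = -225/4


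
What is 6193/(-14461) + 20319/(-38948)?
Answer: -41156771/43325156 ≈ -0.94995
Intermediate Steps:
6193/(-14461) + 20319/(-38948) = 6193*(-1/14461) + 20319*(-1/38948) = -6193/14461 - 1563/2996 = -41156771/43325156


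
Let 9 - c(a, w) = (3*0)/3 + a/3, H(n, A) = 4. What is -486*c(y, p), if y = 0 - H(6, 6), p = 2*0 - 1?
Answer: -5022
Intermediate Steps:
p = -1 (p = 0 - 1 = -1)
y = -4 (y = 0 - 1*4 = 0 - 4 = -4)
c(a, w) = 9 - a/3 (c(a, w) = 9 - ((3*0)/3 + a/3) = 9 - (0*(1/3) + a*(1/3)) = 9 - (0 + a/3) = 9 - a/3)
-486*c(y, p) = -486*(9 - 1/3*(-4)) = -486*(9 + 4/3) = -486*31/3 = -5022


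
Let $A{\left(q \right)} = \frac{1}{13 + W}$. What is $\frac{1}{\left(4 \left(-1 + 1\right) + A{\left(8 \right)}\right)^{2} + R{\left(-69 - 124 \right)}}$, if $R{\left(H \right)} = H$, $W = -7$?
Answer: $- \frac{36}{6947} \approx -0.0051821$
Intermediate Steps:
$A{\left(q \right)} = \frac{1}{6}$ ($A{\left(q \right)} = \frac{1}{13 - 7} = \frac{1}{6}$)
$\frac{1}{\left(4 \left(-1 + 1\right) + A{\left(8 \right)}\right)^{2} + R{\left(-69 - 124 \right)}} = \frac{1}{\left(4 \left(-1 + 1\right) + \frac{1}{6}\right)^{2} - 193} = \frac{1}{\left(4 \cdot 0 + \frac{1}{6}\right)^{2} - 193} = \frac{1}{\left(0 + \frac{1}{6}\right)^{2} - 193} = \frac{1}{\left(\frac{1}{6}\right)^{2} - 193} = \frac{1}{\frac{1}{36} - 193} = \frac{1}{- \frac{6947}{36}} = - \frac{36}{6947}$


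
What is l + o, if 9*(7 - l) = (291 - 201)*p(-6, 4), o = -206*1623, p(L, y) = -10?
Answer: -334231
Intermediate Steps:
o = -334338
l = 107 (l = 7 - (291 - 201)*(-10)/9 = 7 - 10*(-10) = 7 - ⅑*(-900) = 7 + 100 = 107)
l + o = 107 - 334338 = -334231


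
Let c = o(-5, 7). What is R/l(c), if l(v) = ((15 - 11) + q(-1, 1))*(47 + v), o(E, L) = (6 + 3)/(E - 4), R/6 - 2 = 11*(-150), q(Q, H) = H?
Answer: -4944/115 ≈ -42.991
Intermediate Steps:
R = -9888 (R = 12 + 6*(11*(-150)) = 12 + 6*(-1650) = 12 - 9900 = -9888)
o(E, L) = 9/(-4 + E)
c = -1 (c = 9/(-4 - 5) = 9/(-9) = 9*(-1/9) = -1)
l(v) = 235 + 5*v (l(v) = ((15 - 11) + 1)*(47 + v) = (4 + 1)*(47 + v) = 5*(47 + v) = 235 + 5*v)
R/l(c) = -9888/(235 + 5*(-1)) = -9888/(235 - 5) = -9888/230 = -9888*1/230 = -4944/115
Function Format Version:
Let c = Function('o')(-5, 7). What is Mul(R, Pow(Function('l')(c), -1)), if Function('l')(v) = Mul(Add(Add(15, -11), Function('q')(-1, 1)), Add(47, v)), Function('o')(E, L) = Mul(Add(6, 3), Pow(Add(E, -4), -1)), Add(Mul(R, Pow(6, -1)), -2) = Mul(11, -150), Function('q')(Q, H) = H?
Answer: Rational(-4944, 115) ≈ -42.991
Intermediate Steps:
R = -9888 (R = Add(12, Mul(6, Mul(11, -150))) = Add(12, Mul(6, -1650)) = Add(12, -9900) = -9888)
Function('o')(E, L) = Mul(9, Pow(Add(-4, E), -1))
c = -1 (c = Mul(9, Pow(Add(-4, -5), -1)) = Mul(9, Pow(-9, -1)) = Mul(9, Rational(-1, 9)) = -1)
Function('l')(v) = Add(235, Mul(5, v)) (Function('l')(v) = Mul(Add(Add(15, -11), 1), Add(47, v)) = Mul(Add(4, 1), Add(47, v)) = Mul(5, Add(47, v)) = Add(235, Mul(5, v)))
Mul(R, Pow(Function('l')(c), -1)) = Mul(-9888, Pow(Add(235, Mul(5, -1)), -1)) = Mul(-9888, Pow(Add(235, -5), -1)) = Mul(-9888, Pow(230, -1)) = Mul(-9888, Rational(1, 230)) = Rational(-4944, 115)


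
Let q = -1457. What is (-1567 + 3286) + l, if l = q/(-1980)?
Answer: 3405077/1980 ≈ 1719.7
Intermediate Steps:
l = 1457/1980 (l = -1457/(-1980) = -1457*(-1/1980) = 1457/1980 ≈ 0.73586)
(-1567 + 3286) + l = (-1567 + 3286) + 1457/1980 = 1719 + 1457/1980 = 3405077/1980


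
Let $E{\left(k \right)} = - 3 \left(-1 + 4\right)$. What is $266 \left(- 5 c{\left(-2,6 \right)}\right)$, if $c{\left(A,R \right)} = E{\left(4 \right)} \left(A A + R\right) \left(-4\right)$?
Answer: $-478800$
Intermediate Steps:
$E{\left(k \right)} = -9$ ($E{\left(k \right)} = \left(-3\right) 3 = -9$)
$c{\left(A,R \right)} = 36 R + 36 A^{2}$ ($c{\left(A,R \right)} = - 9 \left(A A + R\right) \left(-4\right) = - 9 \left(A^{2} + R\right) \left(-4\right) = - 9 \left(R + A^{2}\right) \left(-4\right) = \left(- 9 R - 9 A^{2}\right) \left(-4\right) = 36 R + 36 A^{2}$)
$266 \left(- 5 c{\left(-2,6 \right)}\right) = 266 \left(- 5 \left(36 \cdot 6 + 36 \left(-2\right)^{2}\right)\right) = 266 \left(- 5 \left(216 + 36 \cdot 4\right)\right) = 266 \left(- 5 \left(216 + 144\right)\right) = 266 \left(\left(-5\right) 360\right) = 266 \left(-1800\right) = -478800$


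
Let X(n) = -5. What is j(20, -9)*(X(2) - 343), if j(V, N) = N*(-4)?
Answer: -12528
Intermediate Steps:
j(V, N) = -4*N
j(20, -9)*(X(2) - 343) = (-4*(-9))*(-5 - 343) = 36*(-348) = -12528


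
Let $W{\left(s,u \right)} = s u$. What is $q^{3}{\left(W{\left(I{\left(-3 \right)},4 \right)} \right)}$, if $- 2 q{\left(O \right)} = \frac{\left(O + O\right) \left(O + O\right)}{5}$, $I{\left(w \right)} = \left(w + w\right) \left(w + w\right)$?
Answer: $- \frac{71328803586048}{125} \approx -5.7063 \cdot 10^{11}$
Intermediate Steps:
$I{\left(w \right)} = 4 w^{2}$ ($I{\left(w \right)} = 2 w 2 w = 4 w^{2}$)
$q{\left(O \right)} = - \frac{2 O^{2}}{5}$ ($q{\left(O \right)} = - \frac{\left(O + O\right) \left(O + O\right) \frac{1}{5}}{2} = - \frac{2 O 2 O \frac{1}{5}}{2} = - \frac{4 O^{2} \cdot \frac{1}{5}}{2} = - \frac{\frac{4}{5} O^{2}}{2} = - \frac{2 O^{2}}{5}$)
$q^{3}{\left(W{\left(I{\left(-3 \right)},4 \right)} \right)} = \left(- \frac{2 \left(4 \left(-3\right)^{2} \cdot 4\right)^{2}}{5}\right)^{3} = \left(- \frac{2 \left(4 \cdot 9 \cdot 4\right)^{2}}{5}\right)^{3} = \left(- \frac{2 \left(36 \cdot 4\right)^{2}}{5}\right)^{3} = \left(- \frac{2 \cdot 144^{2}}{5}\right)^{3} = \left(\left(- \frac{2}{5}\right) 20736\right)^{3} = \left(- \frac{41472}{5}\right)^{3} = - \frac{71328803586048}{125}$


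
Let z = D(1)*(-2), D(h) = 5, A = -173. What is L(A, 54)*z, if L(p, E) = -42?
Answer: 420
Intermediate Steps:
z = -10 (z = 5*(-2) = -10)
L(A, 54)*z = -42*(-10) = 420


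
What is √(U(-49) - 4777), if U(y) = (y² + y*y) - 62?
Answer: I*√37 ≈ 6.0828*I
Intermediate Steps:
U(y) = -62 + 2*y² (U(y) = (y² + y²) - 62 = 2*y² - 62 = -62 + 2*y²)
√(U(-49) - 4777) = √((-62 + 2*(-49)²) - 4777) = √((-62 + 2*2401) - 4777) = √((-62 + 4802) - 4777) = √(4740 - 4777) = √(-37) = I*√37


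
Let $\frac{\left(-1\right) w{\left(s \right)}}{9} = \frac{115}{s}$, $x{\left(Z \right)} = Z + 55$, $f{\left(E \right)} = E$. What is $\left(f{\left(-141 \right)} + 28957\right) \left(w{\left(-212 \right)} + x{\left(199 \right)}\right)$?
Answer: $\frac{395377132}{53} \approx 7.4599 \cdot 10^{6}$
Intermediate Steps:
$x{\left(Z \right)} = 55 + Z$
$w{\left(s \right)} = - \frac{1035}{s}$ ($w{\left(s \right)} = - 9 \frac{115}{s} = - \frac{1035}{s}$)
$\left(f{\left(-141 \right)} + 28957\right) \left(w{\left(-212 \right)} + x{\left(199 \right)}\right) = \left(-141 + 28957\right) \left(- \frac{1035}{-212} + \left(55 + 199\right)\right) = 28816 \left(\left(-1035\right) \left(- \frac{1}{212}\right) + 254\right) = 28816 \left(\frac{1035}{212} + 254\right) = 28816 \cdot \frac{54883}{212} = \frac{395377132}{53}$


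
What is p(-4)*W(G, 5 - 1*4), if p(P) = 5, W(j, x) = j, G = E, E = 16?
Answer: 80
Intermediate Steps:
G = 16
p(-4)*W(G, 5 - 1*4) = 5*16 = 80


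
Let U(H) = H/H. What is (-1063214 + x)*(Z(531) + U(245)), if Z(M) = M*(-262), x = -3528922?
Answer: 638862552456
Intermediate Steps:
U(H) = 1
Z(M) = -262*M
(-1063214 + x)*(Z(531) + U(245)) = (-1063214 - 3528922)*(-262*531 + 1) = -4592136*(-139122 + 1) = -4592136*(-139121) = 638862552456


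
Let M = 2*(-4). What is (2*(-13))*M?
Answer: 208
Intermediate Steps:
M = -8
(2*(-13))*M = (2*(-13))*(-8) = -26*(-8) = 208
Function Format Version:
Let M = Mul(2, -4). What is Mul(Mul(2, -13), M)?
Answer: 208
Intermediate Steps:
M = -8
Mul(Mul(2, -13), M) = Mul(Mul(2, -13), -8) = Mul(-26, -8) = 208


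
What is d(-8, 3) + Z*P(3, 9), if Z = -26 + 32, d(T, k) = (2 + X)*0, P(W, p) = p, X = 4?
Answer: 54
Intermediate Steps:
d(T, k) = 0 (d(T, k) = (2 + 4)*0 = 6*0 = 0)
Z = 6
d(-8, 3) + Z*P(3, 9) = 0 + 6*9 = 0 + 54 = 54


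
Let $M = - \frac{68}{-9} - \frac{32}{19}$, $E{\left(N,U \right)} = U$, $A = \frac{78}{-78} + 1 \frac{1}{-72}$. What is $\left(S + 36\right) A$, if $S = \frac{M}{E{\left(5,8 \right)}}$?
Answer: $- \frac{917099}{24624} \approx -37.244$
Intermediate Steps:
$A = - \frac{73}{72}$ ($A = 78 \left(- \frac{1}{78}\right) + 1 \left(- \frac{1}{72}\right) = -1 - \frac{1}{72} = - \frac{73}{72} \approx -1.0139$)
$M = \frac{1004}{171}$ ($M = \left(-68\right) \left(- \frac{1}{9}\right) - \frac{32}{19} = \frac{68}{9} - \frac{32}{19} = \frac{1004}{171} \approx 5.8713$)
$S = \frac{251}{342}$ ($S = \frac{1004}{171 \cdot 8} = \frac{1004}{171} \cdot \frac{1}{8} = \frac{251}{342} \approx 0.73392$)
$\left(S + 36\right) A = \left(\frac{251}{342} + 36\right) \left(- \frac{73}{72}\right) = \frac{12563}{342} \left(- \frac{73}{72}\right) = - \frac{917099}{24624}$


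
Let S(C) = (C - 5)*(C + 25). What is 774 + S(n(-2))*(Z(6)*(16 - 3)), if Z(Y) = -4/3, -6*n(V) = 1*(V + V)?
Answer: 72950/27 ≈ 2701.9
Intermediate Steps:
n(V) = -V/3 (n(V) = -(V + V)/6 = -2*V/6 = -V/3)
Z(Y) = -4/3 (Z(Y) = -4*⅓ = -4/3)
S(C) = (-5 + C)*(25 + C)
774 + S(n(-2))*(Z(6)*(16 - 3)) = 774 + (-125 + (-⅓*(-2))² + 20*(-⅓*(-2)))*(-4*(16 - 3)/3) = 774 + (-125 + (⅔)² + 20*(⅔))*(-4/3*13) = 774 + (-125 + 4/9 + 40/3)*(-52/3) = 774 - 1001/9*(-52/3) = 774 + 52052/27 = 72950/27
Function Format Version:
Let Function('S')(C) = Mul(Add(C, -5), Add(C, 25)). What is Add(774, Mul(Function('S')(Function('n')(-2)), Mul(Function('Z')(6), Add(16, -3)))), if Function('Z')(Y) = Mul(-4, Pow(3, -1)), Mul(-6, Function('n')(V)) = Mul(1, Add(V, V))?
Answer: Rational(72950, 27) ≈ 2701.9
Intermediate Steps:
Function('n')(V) = Mul(Rational(-1, 3), V) (Function('n')(V) = Mul(Rational(-1, 6), Mul(1, Add(V, V))) = Mul(Rational(-1, 6), Mul(1, Mul(2, V))) = Mul(Rational(-1, 6), Mul(2, V)) = Mul(Rational(-1, 3), V))
Function('Z')(Y) = Rational(-4, 3) (Function('Z')(Y) = Mul(-4, Rational(1, 3)) = Rational(-4, 3))
Function('S')(C) = Mul(Add(-5, C), Add(25, C))
Add(774, Mul(Function('S')(Function('n')(-2)), Mul(Function('Z')(6), Add(16, -3)))) = Add(774, Mul(Add(-125, Pow(Mul(Rational(-1, 3), -2), 2), Mul(20, Mul(Rational(-1, 3), -2))), Mul(Rational(-4, 3), Add(16, -3)))) = Add(774, Mul(Add(-125, Pow(Rational(2, 3), 2), Mul(20, Rational(2, 3))), Mul(Rational(-4, 3), 13))) = Add(774, Mul(Add(-125, Rational(4, 9), Rational(40, 3)), Rational(-52, 3))) = Add(774, Mul(Rational(-1001, 9), Rational(-52, 3))) = Add(774, Rational(52052, 27)) = Rational(72950, 27)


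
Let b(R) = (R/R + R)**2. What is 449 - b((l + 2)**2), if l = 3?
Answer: -227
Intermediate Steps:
b(R) = (1 + R)**2
449 - b((l + 2)**2) = 449 - (1 + (3 + 2)**2)**2 = 449 - (1 + 5**2)**2 = 449 - (1 + 25)**2 = 449 - 1*26**2 = 449 - 1*676 = 449 - 676 = -227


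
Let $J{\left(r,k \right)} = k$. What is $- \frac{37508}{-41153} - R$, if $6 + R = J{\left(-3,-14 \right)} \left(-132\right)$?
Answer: $- \frac{75766318}{41153} \approx -1841.1$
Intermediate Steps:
$R = 1842$ ($R = -6 - -1848 = -6 + 1848 = 1842$)
$- \frac{37508}{-41153} - R = - \frac{37508}{-41153} - 1842 = \left(-37508\right) \left(- \frac{1}{41153}\right) - 1842 = \frac{37508}{41153} - 1842 = - \frac{75766318}{41153}$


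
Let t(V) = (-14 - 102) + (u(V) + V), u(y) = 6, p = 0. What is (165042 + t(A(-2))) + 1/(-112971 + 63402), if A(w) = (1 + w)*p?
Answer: 8175514307/49569 ≈ 1.6493e+5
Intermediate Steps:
A(w) = 0 (A(w) = (1 + w)*0 = 0)
t(V) = -110 + V (t(V) = (-14 - 102) + (6 + V) = -116 + (6 + V) = -110 + V)
(165042 + t(A(-2))) + 1/(-112971 + 63402) = (165042 + (-110 + 0)) + 1/(-112971 + 63402) = (165042 - 110) + 1/(-49569) = 164932 - 1/49569 = 8175514307/49569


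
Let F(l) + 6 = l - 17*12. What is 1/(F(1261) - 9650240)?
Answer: -1/9649189 ≈ -1.0364e-7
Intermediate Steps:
F(l) = -210 + l (F(l) = -6 + (l - 17*12) = -6 + (l - 204) = -6 + (-204 + l) = -210 + l)
1/(F(1261) - 9650240) = 1/((-210 + 1261) - 9650240) = 1/(1051 - 9650240) = 1/(-9649189) = -1/9649189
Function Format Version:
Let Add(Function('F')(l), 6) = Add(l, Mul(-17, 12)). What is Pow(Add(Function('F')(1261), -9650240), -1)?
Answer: Rational(-1, 9649189) ≈ -1.0364e-7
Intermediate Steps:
Function('F')(l) = Add(-210, l) (Function('F')(l) = Add(-6, Add(l, Mul(-17, 12))) = Add(-6, Add(l, -204)) = Add(-6, Add(-204, l)) = Add(-210, l))
Pow(Add(Function('F')(1261), -9650240), -1) = Pow(Add(Add(-210, 1261), -9650240), -1) = Pow(Add(1051, -9650240), -1) = Pow(-9649189, -1) = Rational(-1, 9649189)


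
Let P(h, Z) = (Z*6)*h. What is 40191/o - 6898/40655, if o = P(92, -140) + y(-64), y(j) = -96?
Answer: -722568251/1048573760 ≈ -0.68910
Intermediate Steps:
P(h, Z) = 6*Z*h (P(h, Z) = (6*Z)*h = 6*Z*h)
o = -77376 (o = 6*(-140)*92 - 96 = -77280 - 96 = -77376)
40191/o - 6898/40655 = 40191/(-77376) - 6898/40655 = 40191*(-1/77376) - 6898*1/40655 = -13397/25792 - 6898/40655 = -722568251/1048573760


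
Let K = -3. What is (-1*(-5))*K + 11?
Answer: -4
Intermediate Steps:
(-1*(-5))*K + 11 = -1*(-5)*(-3) + 11 = 5*(-3) + 11 = -15 + 11 = -4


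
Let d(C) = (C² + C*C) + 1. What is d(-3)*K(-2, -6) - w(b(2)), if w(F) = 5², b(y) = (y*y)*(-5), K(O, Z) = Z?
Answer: -139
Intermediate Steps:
b(y) = -5*y² (b(y) = y²*(-5) = -5*y²)
d(C) = 1 + 2*C² (d(C) = (C² + C²) + 1 = 2*C² + 1 = 1 + 2*C²)
w(F) = 25
d(-3)*K(-2, -6) - w(b(2)) = (1 + 2*(-3)²)*(-6) - 1*25 = (1 + 2*9)*(-6) - 25 = (1 + 18)*(-6) - 25 = 19*(-6) - 25 = -114 - 25 = -139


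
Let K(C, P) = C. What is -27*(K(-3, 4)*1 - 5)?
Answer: 216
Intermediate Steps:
-27*(K(-3, 4)*1 - 5) = -27*(-3*1 - 5) = -27*(-3 - 5) = -27*(-8) = 216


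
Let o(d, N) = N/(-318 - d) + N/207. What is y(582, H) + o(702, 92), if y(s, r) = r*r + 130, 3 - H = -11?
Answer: 249661/765 ≈ 326.35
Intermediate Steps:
H = 14 (H = 3 - 1*(-11) = 3 + 11 = 14)
o(d, N) = N/207 + N/(-318 - d) (o(d, N) = N/(-318 - d) + N*(1/207) = N/(-318 - d) + N/207 = N/207 + N/(-318 - d))
y(s, r) = 130 + r² (y(s, r) = r² + 130 = 130 + r²)
y(582, H) + o(702, 92) = (130 + 14²) + (1/207)*92*(111 + 702)/(318 + 702) = (130 + 196) + (1/207)*92*813/1020 = 326 + (1/207)*92*(1/1020)*813 = 326 + 271/765 = 249661/765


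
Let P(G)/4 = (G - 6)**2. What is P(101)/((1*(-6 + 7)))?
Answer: 36100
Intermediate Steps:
P(G) = 4*(-6 + G)**2 (P(G) = 4*(G - 6)**2 = 4*(-6 + G)**2)
P(101)/((1*(-6 + 7))) = (4*(-6 + 101)**2)/((1*(-6 + 7))) = (4*95**2)/((1*1)) = (4*9025)/1 = 36100*1 = 36100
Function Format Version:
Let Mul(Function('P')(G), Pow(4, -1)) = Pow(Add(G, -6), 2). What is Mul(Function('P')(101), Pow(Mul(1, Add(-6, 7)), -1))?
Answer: 36100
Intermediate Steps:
Function('P')(G) = Mul(4, Pow(Add(-6, G), 2)) (Function('P')(G) = Mul(4, Pow(Add(G, -6), 2)) = Mul(4, Pow(Add(-6, G), 2)))
Mul(Function('P')(101), Pow(Mul(1, Add(-6, 7)), -1)) = Mul(Mul(4, Pow(Add(-6, 101), 2)), Pow(Mul(1, Add(-6, 7)), -1)) = Mul(Mul(4, Pow(95, 2)), Pow(Mul(1, 1), -1)) = Mul(Mul(4, 9025), Pow(1, -1)) = Mul(36100, 1) = 36100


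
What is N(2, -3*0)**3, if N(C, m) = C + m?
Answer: 8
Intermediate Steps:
N(2, -3*0)**3 = (2 - 3*0)**3 = (2 + 0)**3 = 2**3 = 8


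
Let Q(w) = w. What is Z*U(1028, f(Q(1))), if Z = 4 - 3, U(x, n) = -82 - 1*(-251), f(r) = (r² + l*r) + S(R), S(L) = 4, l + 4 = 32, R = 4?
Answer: 169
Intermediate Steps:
l = 28 (l = -4 + 32 = 28)
f(r) = 4 + r² + 28*r (f(r) = (r² + 28*r) + 4 = 4 + r² + 28*r)
U(x, n) = 169 (U(x, n) = -82 + 251 = 169)
Z = 1
Z*U(1028, f(Q(1))) = 1*169 = 169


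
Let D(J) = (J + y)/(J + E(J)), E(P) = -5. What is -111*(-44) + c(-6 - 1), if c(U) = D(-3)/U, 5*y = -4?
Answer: 1367501/280 ≈ 4883.9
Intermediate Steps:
y = -⅘ (y = (⅕)*(-4) = -⅘ ≈ -0.80000)
D(J) = (-⅘ + J)/(-5 + J) (D(J) = (J - ⅘)/(J - 5) = (-⅘ + J)/(-5 + J))
c(U) = 19/(40*U) (c(U) = ((-⅘ - 3)/(-5 - 3))/U = (-19/5/(-8))/U = (-⅛*(-19/5))/U = 19/(40*U))
-111*(-44) + c(-6 - 1) = -111*(-44) + 19/(40*(-6 - 1)) = 4884 + (19/40)/(-7) = 4884 + (19/40)*(-⅐) = 4884 - 19/280 = 1367501/280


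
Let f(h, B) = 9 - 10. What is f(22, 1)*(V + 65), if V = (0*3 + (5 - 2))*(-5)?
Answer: -50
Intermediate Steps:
f(h, B) = -1
V = -15 (V = (0 + 3)*(-5) = 3*(-5) = -15)
f(22, 1)*(V + 65) = -(-15 + 65) = -1*50 = -50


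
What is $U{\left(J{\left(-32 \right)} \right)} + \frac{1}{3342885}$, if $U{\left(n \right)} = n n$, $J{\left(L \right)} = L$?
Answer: $\frac{3423114241}{3342885} \approx 1024.0$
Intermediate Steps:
$U{\left(n \right)} = n^{2}$
$U{\left(J{\left(-32 \right)} \right)} + \frac{1}{3342885} = \left(-32\right)^{2} + \frac{1}{3342885} = 1024 + \frac{1}{3342885} = \frac{3423114241}{3342885}$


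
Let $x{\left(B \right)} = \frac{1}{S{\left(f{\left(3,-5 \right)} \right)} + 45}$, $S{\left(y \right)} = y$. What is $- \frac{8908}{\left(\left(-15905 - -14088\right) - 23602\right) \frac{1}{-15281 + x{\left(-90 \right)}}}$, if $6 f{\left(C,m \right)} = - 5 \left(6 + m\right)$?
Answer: $- \frac{36072580772}{6736035} \approx -5355.2$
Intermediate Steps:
$f{\left(C,m \right)} = -5 - \frac{5 m}{6}$ ($f{\left(C,m \right)} = \frac{\left(-5\right) \left(6 + m\right)}{6} = \frac{-30 - 5 m}{6} = -5 - \frac{5 m}{6}$)
$x{\left(B \right)} = \frac{6}{265}$ ($x{\left(B \right)} = \frac{1}{\left(-5 - - \frac{25}{6}\right) + 45} = \frac{1}{\left(-5 + \frac{25}{6}\right) + 45} = \frac{1}{- \frac{5}{6} + 45} = \frac{1}{\frac{265}{6}} = \frac{6}{265}$)
$- \frac{8908}{\left(\left(-15905 - -14088\right) - 23602\right) \frac{1}{-15281 + x{\left(-90 \right)}}} = - \frac{8908}{\left(\left(-15905 - -14088\right) - 23602\right) \frac{1}{-15281 + \frac{6}{265}}} = - \frac{8908}{\left(\left(-15905 + 14088\right) - 23602\right) \frac{1}{- \frac{4049459}{265}}} = - \frac{8908}{\left(-1817 - 23602\right) \left(- \frac{265}{4049459}\right)} = - \frac{8908}{\left(-25419\right) \left(- \frac{265}{4049459}\right)} = - \frac{8908}{\frac{6736035}{4049459}} = \left(-8908\right) \frac{4049459}{6736035} = - \frac{36072580772}{6736035}$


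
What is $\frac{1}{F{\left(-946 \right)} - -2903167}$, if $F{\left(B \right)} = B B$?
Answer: $\frac{1}{3798083} \approx 2.6329 \cdot 10^{-7}$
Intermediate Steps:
$F{\left(B \right)} = B^{2}$
$\frac{1}{F{\left(-946 \right)} - -2903167} = \frac{1}{\left(-946\right)^{2} - -2903167} = \frac{1}{894916 + \left(-1387761 + 4290928\right)} = \frac{1}{894916 + 2903167} = \frac{1}{3798083}$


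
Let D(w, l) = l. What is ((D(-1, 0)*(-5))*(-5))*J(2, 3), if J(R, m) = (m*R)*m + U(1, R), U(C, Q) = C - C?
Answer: 0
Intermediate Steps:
U(C, Q) = 0
J(R, m) = R*m**2 (J(R, m) = (m*R)*m + 0 = (R*m)*m + 0 = R*m**2 + 0 = R*m**2)
((D(-1, 0)*(-5))*(-5))*J(2, 3) = ((0*(-5))*(-5))*(2*3**2) = (0*(-5))*(2*9) = 0*18 = 0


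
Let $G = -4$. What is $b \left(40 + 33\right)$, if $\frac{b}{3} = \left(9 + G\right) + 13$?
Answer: $3942$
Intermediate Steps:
$b = 54$ ($b = 3 \left(\left(9 - 4\right) + 13\right) = 3 \left(5 + 13\right) = 3 \cdot 18 = 54$)
$b \left(40 + 33\right) = 54 \left(40 + 33\right) = 54 \cdot 73 = 3942$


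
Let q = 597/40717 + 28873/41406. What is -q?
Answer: -1200341323/1685928102 ≈ -0.71198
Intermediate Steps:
q = 1200341323/1685928102 (q = 597*(1/40717) + 28873*(1/41406) = 597/40717 + 28873/41406 = 1200341323/1685928102 ≈ 0.71198)
-q = -1*1200341323/1685928102 = -1200341323/1685928102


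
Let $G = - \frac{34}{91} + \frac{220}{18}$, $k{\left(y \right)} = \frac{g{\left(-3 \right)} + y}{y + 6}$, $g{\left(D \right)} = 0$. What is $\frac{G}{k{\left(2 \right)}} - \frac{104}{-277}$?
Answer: $\frac{10837208}{226863} \approx 47.77$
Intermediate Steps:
$k{\left(y \right)} = \frac{y}{6 + y}$ ($k{\left(y \right)} = \frac{0 + y}{y + 6} = \frac{y}{6 + y}$)
$G = \frac{9704}{819}$ ($G = \left(-34\right) \frac{1}{91} + 220 \cdot \frac{1}{18} = - \frac{34}{91} + \frac{110}{9} = \frac{9704}{819} \approx 11.849$)
$\frac{G}{k{\left(2 \right)}} - \frac{104}{-277} = \frac{9704}{819 \frac{2}{6 + 2}} - \frac{104}{-277} = \frac{9704}{819 \cdot \frac{2}{8}} - - \frac{104}{277} = \frac{9704}{819 \cdot 2 \cdot \frac{1}{8}} + \frac{104}{277} = \frac{9704 \frac{1}{\frac{1}{4}}}{819} + \frac{104}{277} = \frac{9704}{819} \cdot 4 + \frac{104}{277} = \frac{38816}{819} + \frac{104}{277} = \frac{10837208}{226863}$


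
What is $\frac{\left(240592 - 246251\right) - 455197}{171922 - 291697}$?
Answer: $\frac{460856}{119775} \approx 3.8477$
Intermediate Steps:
$\frac{\left(240592 - 246251\right) - 455197}{171922 - 291697} = \frac{\left(240592 - 246251\right) - 455197}{-119775} = \left(-5659 - 455197\right) \left(- \frac{1}{119775}\right) = \left(-460856\right) \left(- \frac{1}{119775}\right) = \frac{460856}{119775}$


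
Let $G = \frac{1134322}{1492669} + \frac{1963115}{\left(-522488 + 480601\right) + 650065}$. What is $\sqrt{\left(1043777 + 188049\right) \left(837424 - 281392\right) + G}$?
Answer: $\frac{5 \sqrt{22578629804498145564559546729418094}}{907808447082} \approx 8.2761 \cdot 10^{5}$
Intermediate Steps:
$G = \frac{3620150589251}{907808447082}$ ($G = 1134322 \cdot \frac{1}{1492669} + \frac{1963115}{-41887 + 650065} = \frac{1134322}{1492669} + \frac{1963115}{608178} = \frac{3620150589251}{907808447082} \approx 3.9878$)
$\sqrt{\left(1043777 + 188049\right) \left(837424 - 281392\right) + G} = \sqrt{\left(1043777 + 188049\right) \left(837424 - 281392\right) + \frac{3620150589251}{907808447082}} = \sqrt{1231826 \cdot 556032 + \frac{3620150589251}{907808447082}} = \sqrt{684934674432 + \frac{3620150589251}{907808447082}} = \sqrt{\frac{621789483152349320996675}{907808447082}} = \frac{5 \sqrt{22578629804498145564559546729418094}}{907808447082}$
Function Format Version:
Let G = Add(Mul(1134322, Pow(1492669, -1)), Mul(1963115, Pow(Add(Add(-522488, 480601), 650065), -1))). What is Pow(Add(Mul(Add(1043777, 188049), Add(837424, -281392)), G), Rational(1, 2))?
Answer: Mul(Rational(5, 907808447082), Pow(22578629804498145564559546729418094, Rational(1, 2))) ≈ 8.2761e+5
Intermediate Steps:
G = Rational(3620150589251, 907808447082) (G = Add(Mul(1134322, Rational(1, 1492669)), Mul(1963115, Pow(Add(-41887, 650065), -1))) = Add(Rational(1134322, 1492669), Mul(1963115, Pow(608178, -1))) = Add(Rational(1134322, 1492669), Mul(1963115, Rational(1, 608178))) = Add(Rational(1134322, 1492669), Rational(1963115, 608178)) = Rational(3620150589251, 907808447082) ≈ 3.9878)
Pow(Add(Mul(Add(1043777, 188049), Add(837424, -281392)), G), Rational(1, 2)) = Pow(Add(Mul(Add(1043777, 188049), Add(837424, -281392)), Rational(3620150589251, 907808447082)), Rational(1, 2)) = Pow(Add(Mul(1231826, 556032), Rational(3620150589251, 907808447082)), Rational(1, 2)) = Pow(Add(684934674432, Rational(3620150589251, 907808447082)), Rational(1, 2)) = Pow(Rational(621789483152349320996675, 907808447082), Rational(1, 2)) = Mul(Rational(5, 907808447082), Pow(22578629804498145564559546729418094, Rational(1, 2)))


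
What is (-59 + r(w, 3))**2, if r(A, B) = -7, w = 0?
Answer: 4356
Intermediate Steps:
(-59 + r(w, 3))**2 = (-59 - 7)**2 = (-66)**2 = 4356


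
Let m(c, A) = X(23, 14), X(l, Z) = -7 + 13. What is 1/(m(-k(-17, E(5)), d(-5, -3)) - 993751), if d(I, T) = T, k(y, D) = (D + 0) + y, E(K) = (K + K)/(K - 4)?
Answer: -1/993745 ≈ -1.0063e-6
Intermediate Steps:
X(l, Z) = 6
E(K) = 2*K/(-4 + K) (E(K) = (2*K)/(-4 + K) = 2*K/(-4 + K))
k(y, D) = D + y
m(c, A) = 6
1/(m(-k(-17, E(5)), d(-5, -3)) - 993751) = 1/(6 - 993751) = 1/(-993745) = -1/993745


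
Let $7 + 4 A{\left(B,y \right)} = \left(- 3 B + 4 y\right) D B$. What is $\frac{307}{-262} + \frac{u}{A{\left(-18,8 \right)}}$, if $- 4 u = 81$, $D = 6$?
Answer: $- \frac{2832343}{2435290} \approx -1.163$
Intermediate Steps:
$A{\left(B,y \right)} = - \frac{7}{4} + \frac{B \left(- 18 B + 24 y\right)}{4}$ ($A{\left(B,y \right)} = - \frac{7}{4} + \frac{\left(- 3 B + 4 y\right) 6 B}{4} = - \frac{7}{4} + \frac{\left(- 18 B + 24 y\right) B}{4} = - \frac{7}{4} + \frac{B \left(- 18 B + 24 y\right)}{4}$)
$u = - \frac{81}{4}$ ($u = \left(- \frac{1}{4}\right) 81 = - \frac{81}{4} \approx -20.25$)
$\frac{307}{-262} + \frac{u}{A{\left(-18,8 \right)}} = \frac{307}{-262} - \frac{81}{4 \left(- \frac{7}{4} - \frac{9 \left(-18\right)^{2}}{2} + 6 \left(-18\right) 8\right)} = 307 \left(- \frac{1}{262}\right) - \frac{81}{4 \left(- \frac{7}{4} - 1458 - 864\right)} = - \frac{307}{262} - \frac{81}{4 \left(- \frac{7}{4} - 1458 - 864\right)} = - \frac{307}{262} - \frac{81}{4 \left(- \frac{9295}{4}\right)} = - \frac{307}{262} - - \frac{81}{9295} = - \frac{307}{262} + \frac{81}{9295} = - \frac{2832343}{2435290}$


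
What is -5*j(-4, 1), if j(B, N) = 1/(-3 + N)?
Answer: 5/2 ≈ 2.5000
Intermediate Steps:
-5*j(-4, 1) = -5/(-3 + 1) = -5/(-2) = -5*(-½) = 5/2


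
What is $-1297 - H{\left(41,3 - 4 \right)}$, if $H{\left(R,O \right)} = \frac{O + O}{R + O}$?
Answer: $- \frac{25939}{20} \approx -1296.9$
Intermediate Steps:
$H{\left(R,O \right)} = \frac{2 O}{O + R}$
$-1297 - H{\left(41,3 - 4 \right)} = -1297 - \frac{2 \left(3 - 4\right)}{\left(3 - 4\right) + 41} = -1297 - 2 \left(-1\right) \frac{1}{-1 + 41} = -1297 - 2 \left(-1\right) \frac{1}{40} = -1297 - - \frac{1}{20} = -1297 + \frac{1}{20} = - \frac{25939}{20}$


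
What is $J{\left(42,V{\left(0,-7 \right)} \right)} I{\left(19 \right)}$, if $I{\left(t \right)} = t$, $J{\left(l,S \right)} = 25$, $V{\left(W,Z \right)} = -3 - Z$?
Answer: $475$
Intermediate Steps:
$J{\left(42,V{\left(0,-7 \right)} \right)} I{\left(19 \right)} = 25 \cdot 19 = 475$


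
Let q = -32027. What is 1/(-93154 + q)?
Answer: -1/125181 ≈ -7.9884e-6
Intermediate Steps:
1/(-93154 + q) = 1/(-93154 - 32027) = 1/(-125181) = -1/125181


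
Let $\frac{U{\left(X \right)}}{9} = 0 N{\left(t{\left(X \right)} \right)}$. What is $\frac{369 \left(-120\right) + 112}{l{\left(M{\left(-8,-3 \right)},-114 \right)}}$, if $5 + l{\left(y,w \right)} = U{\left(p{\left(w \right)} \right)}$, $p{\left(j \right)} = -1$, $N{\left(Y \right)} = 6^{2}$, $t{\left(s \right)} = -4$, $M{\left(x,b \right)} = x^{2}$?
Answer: $\frac{44168}{5} \approx 8833.6$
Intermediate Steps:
$N{\left(Y \right)} = 36$
$U{\left(X \right)} = 0$ ($U{\left(X \right)} = 9 \cdot 0 \cdot 36 = 9 \cdot 0 = 0$)
$l{\left(y,w \right)} = -5$ ($l{\left(y,w \right)} = -5 + 0 = -5$)
$\frac{369 \left(-120\right) + 112}{l{\left(M{\left(-8,-3 \right)},-114 \right)}} = \frac{369 \left(-120\right) + 112}{-5} = \left(-44280 + 112\right) \left(- \frac{1}{5}\right) = \left(-44168\right) \left(- \frac{1}{5}\right) = \frac{44168}{5}$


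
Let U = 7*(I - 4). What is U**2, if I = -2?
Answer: 1764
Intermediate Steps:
U = -42 (U = 7*(-2 - 4) = 7*(-6) = -42)
U**2 = (-42)**2 = 1764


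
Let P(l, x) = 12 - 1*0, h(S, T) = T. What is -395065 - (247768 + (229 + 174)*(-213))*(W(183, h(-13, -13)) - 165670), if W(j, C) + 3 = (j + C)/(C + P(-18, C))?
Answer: 26854396082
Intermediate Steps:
P(l, x) = 12 (P(l, x) = 12 + 0 = 12)
W(j, C) = -3 + (C + j)/(12 + C) (W(j, C) = -3 + (j + C)/(C + 12) = -3 + (C + j)/(12 + C))
-395065 - (247768 + (229 + 174)*(-213))*(W(183, h(-13, -13)) - 165670) = -395065 - (247768 + (229 + 174)*(-213))*((-36 + 183 - 2*(-13))/(12 - 13) - 165670) = -395065 - (247768 + 403*(-213))*((-36 + 183 + 26)/(-1) - 165670) = -395065 - (247768 - 85839)*(-1*173 - 165670) = -395065 - 161929*(-173 - 165670) = -395065 - 161929*(-165843) = -395065 - 1*(-26854791147) = -395065 + 26854791147 = 26854396082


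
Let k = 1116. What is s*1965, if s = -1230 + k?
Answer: -224010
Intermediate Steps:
s = -114 (s = -1230 + 1116 = -114)
s*1965 = -114*1965 = -224010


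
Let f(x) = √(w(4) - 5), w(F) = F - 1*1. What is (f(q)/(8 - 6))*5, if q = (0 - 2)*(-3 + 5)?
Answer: 5*I*√2/2 ≈ 3.5355*I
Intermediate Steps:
w(F) = -1 + F (w(F) = F - 1 = -1 + F)
q = -4 (q = -2*2 = -4)
f(x) = I*√2 (f(x) = √((-1 + 4) - 5) = √(3 - 5) = √(-2) = I*√2)
(f(q)/(8 - 6))*5 = ((I*√2)/(8 - 6))*5 = ((I*√2)/2)*5 = (I*√2/2)*5 = 5*I*√2/2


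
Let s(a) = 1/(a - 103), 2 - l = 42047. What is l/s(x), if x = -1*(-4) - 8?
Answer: 4498815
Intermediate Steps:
l = -42045 (l = 2 - 1*42047 = 2 - 42047 = -42045)
x = -4 (x = 4 - 8 = -4)
s(a) = 1/(-103 + a)
l/s(x) = -42045/(1/(-103 - 4)) = -42045/(1/(-107)) = -42045/(-1/107) = -42045*(-107) = 4498815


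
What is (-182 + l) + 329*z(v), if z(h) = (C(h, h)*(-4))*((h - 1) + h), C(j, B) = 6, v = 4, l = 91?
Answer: -55363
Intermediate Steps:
z(h) = 24 - 48*h (z(h) = (6*(-4))*((h - 1) + h) = -24*((-1 + h) + h) = -24*(-1 + 2*h) = 24 - 48*h)
(-182 + l) + 329*z(v) = (-182 + 91) + 329*(24 - 48*4) = -91 + 329*(24 - 192) = -91 + 329*(-168) = -91 - 55272 = -55363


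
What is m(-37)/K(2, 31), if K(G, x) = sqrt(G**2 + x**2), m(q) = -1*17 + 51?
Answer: 34*sqrt(965)/965 ≈ 1.0945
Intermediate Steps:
m(q) = 34 (m(q) = -17 + 51 = 34)
m(-37)/K(2, 31) = 34/(sqrt(2**2 + 31**2)) = 34/(sqrt(4 + 961)) = 34/(sqrt(965)) = 34*(sqrt(965)/965) = 34*sqrt(965)/965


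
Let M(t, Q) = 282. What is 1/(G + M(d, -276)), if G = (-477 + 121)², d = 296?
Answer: 1/127018 ≈ 7.8729e-6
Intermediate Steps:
G = 126736 (G = (-356)² = 126736)
1/(G + M(d, -276)) = 1/(126736 + 282) = 1/127018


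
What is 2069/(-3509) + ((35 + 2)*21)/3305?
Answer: -4111552/11597245 ≈ -0.35453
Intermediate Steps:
2069/(-3509) + ((35 + 2)*21)/3305 = 2069*(-1/3509) + (37*21)*(1/3305) = -2069/3509 + 777*(1/3305) = -2069/3509 + 777/3305 = -4111552/11597245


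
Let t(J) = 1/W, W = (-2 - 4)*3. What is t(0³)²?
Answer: 1/324 ≈ 0.0030864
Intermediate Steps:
W = -18 (W = -6*3 = -18)
t(J) = -1/18 (t(J) = 1/(-18) = -1/18)
t(0³)² = (-1/18)² = 1/324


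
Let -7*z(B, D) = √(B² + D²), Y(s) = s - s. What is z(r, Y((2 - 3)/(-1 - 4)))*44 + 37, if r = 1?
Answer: 215/7 ≈ 30.714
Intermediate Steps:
Y(s) = 0
z(B, D) = -√(B² + D²)/7
z(r, Y((2 - 3)/(-1 - 4)))*44 + 37 = -√(1² + 0²)/7*44 + 37 = -√(1 + 0)/7*44 + 37 = -√1/7*44 + 37 = -⅐*1*44 + 37 = -⅐*44 + 37 = -44/7 + 37 = 215/7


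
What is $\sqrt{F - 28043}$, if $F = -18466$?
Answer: $i \sqrt{46509} \approx 215.66 i$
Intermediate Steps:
$\sqrt{F - 28043} = \sqrt{-18466 - 28043} = \sqrt{-46509} = i \sqrt{46509}$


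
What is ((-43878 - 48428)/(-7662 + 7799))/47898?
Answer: -46153/3281013 ≈ -0.014067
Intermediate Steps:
((-43878 - 48428)/(-7662 + 7799))/47898 = -92306/137*(1/47898) = -92306*1/137*(1/47898) = -92306/137*1/47898 = -46153/3281013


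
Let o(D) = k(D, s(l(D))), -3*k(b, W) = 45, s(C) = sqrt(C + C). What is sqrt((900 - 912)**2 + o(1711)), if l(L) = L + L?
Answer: sqrt(129) ≈ 11.358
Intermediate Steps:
l(L) = 2*L
s(C) = sqrt(2)*sqrt(C) (s(C) = sqrt(2*C) = sqrt(2)*sqrt(C))
k(b, W) = -15 (k(b, W) = -1/3*45 = -15)
o(D) = -15
sqrt((900 - 912)**2 + o(1711)) = sqrt((900 - 912)**2 - 15) = sqrt((-12)**2 - 15) = sqrt(144 - 15) = sqrt(129)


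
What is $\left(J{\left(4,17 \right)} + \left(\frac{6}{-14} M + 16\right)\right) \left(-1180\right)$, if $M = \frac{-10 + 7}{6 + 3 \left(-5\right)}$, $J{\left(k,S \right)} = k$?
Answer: $- \frac{164020}{7} \approx -23431.0$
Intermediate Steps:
$M = \frac{1}{3}$ ($M = - \frac{3}{6 - 15} = - \frac{3}{-9} = \left(-3\right) \left(- \frac{1}{9}\right) = \frac{1}{3} \approx 0.33333$)
$\left(J{\left(4,17 \right)} + \left(\frac{6}{-14} M + 16\right)\right) \left(-1180\right) = \left(4 + \left(\frac{6}{-14} \cdot \frac{1}{3} + 16\right)\right) \left(-1180\right) = \left(4 + \left(6 \left(- \frac{1}{14}\right) \frac{1}{3} + 16\right)\right) \left(-1180\right) = \left(4 + \left(\left(- \frac{3}{7}\right) \frac{1}{3} + 16\right)\right) \left(-1180\right) = \left(4 + \left(- \frac{1}{7} + 16\right)\right) \left(-1180\right) = \left(4 + \frac{111}{7}\right) \left(-1180\right) = \frac{139}{7} \left(-1180\right) = - \frac{164020}{7}$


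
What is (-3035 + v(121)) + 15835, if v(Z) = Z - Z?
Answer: 12800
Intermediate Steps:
v(Z) = 0
(-3035 + v(121)) + 15835 = (-3035 + 0) + 15835 = -3035 + 15835 = 12800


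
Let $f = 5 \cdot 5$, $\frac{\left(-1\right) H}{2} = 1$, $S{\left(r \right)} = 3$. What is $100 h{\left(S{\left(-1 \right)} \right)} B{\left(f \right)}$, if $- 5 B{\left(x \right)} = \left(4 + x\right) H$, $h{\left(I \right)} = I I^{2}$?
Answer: $31320$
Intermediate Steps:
$h{\left(I \right)} = I^{3}$
$H = -2$ ($H = \left(-2\right) 1 = -2$)
$f = 25$
$B{\left(x \right)} = \frac{8}{5} + \frac{2 x}{5}$ ($B{\left(x \right)} = - \frac{\left(4 + x\right) \left(-2\right)}{5} = - \frac{-8 - 2 x}{5} = \frac{8}{5} + \frac{2 x}{5}$)
$100 h{\left(S{\left(-1 \right)} \right)} B{\left(f \right)} = 100 \cdot 3^{3} \left(\frac{8}{5} + \frac{2}{5} \cdot 25\right) = 100 \cdot 27 \left(\frac{8}{5} + 10\right) = 2700 \cdot \frac{58}{5} = 31320$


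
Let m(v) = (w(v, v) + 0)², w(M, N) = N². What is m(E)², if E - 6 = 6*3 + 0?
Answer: 110075314176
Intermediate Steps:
E = 24 (E = 6 + (6*3 + 0) = 6 + (18 + 0) = 6 + 18 = 24)
m(v) = v⁴ (m(v) = (v² + 0)² = (v²)² = v⁴)
m(E)² = (24⁴)² = 331776² = 110075314176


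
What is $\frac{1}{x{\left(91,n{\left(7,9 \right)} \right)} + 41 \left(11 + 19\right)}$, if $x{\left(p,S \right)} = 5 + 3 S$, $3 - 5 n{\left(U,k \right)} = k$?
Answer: $\frac{5}{6157} \approx 0.00081208$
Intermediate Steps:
$n{\left(U,k \right)} = \frac{3}{5} - \frac{k}{5}$
$\frac{1}{x{\left(91,n{\left(7,9 \right)} \right)} + 41 \left(11 + 19\right)} = \frac{1}{\left(5 + 3 \left(\frac{3}{5} - \frac{9}{5}\right)\right) + 41 \left(11 + 19\right)} = \frac{1}{\left(5 + 3 \left(\frac{3}{5} - \frac{9}{5}\right)\right) + 41 \cdot 30} = \frac{1}{\left(5 + 3 \left(- \frac{6}{5}\right)\right) + 1230} = \frac{1}{\left(5 - \frac{18}{5}\right) + 1230} = \frac{1}{\frac{7}{5} + 1230} = \frac{1}{\frac{6157}{5}} = \frac{5}{6157}$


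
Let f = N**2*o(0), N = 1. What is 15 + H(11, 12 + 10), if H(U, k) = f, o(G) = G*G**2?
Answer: 15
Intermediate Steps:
o(G) = G**3
f = 0 (f = 1**2*0**3 = 1*0 = 0)
H(U, k) = 0
15 + H(11, 12 + 10) = 15 + 0 = 15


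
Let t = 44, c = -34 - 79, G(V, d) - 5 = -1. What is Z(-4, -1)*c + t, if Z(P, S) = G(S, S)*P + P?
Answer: 2304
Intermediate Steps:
G(V, d) = 4 (G(V, d) = 5 - 1 = 4)
Z(P, S) = 5*P (Z(P, S) = 4*P + P = 5*P)
c = -113
Z(-4, -1)*c + t = (5*(-4))*(-113) + 44 = -20*(-113) + 44 = 2260 + 44 = 2304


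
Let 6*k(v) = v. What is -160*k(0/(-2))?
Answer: 0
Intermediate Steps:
k(v) = v/6
-160*k(0/(-2)) = -80*0/(-2)/3 = -80*0*(-½)/3 = -80*0/3 = -160*0 = 0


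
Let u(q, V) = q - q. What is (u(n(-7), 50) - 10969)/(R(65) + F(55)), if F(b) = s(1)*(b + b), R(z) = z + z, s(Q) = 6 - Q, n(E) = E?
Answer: -10969/680 ≈ -16.131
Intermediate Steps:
R(z) = 2*z
u(q, V) = 0
F(b) = 10*b (F(b) = (6 - 1*1)*(b + b) = (6 - 1)*(2*b) = 5*(2*b) = 10*b)
(u(n(-7), 50) - 10969)/(R(65) + F(55)) = (0 - 10969)/(2*65 + 10*55) = -10969/(130 + 550) = -10969/680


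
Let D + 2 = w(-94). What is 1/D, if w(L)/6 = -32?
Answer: -1/194 ≈ -0.0051546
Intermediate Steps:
w(L) = -192 (w(L) = 6*(-32) = -192)
D = -194 (D = -2 - 192 = -194)
1/D = 1/(-194) = -1/194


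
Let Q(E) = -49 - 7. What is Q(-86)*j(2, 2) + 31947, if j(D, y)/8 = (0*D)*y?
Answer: 31947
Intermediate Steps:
Q(E) = -56
j(D, y) = 0 (j(D, y) = 8*((0*D)*y) = 8*(0*y) = 8*0 = 0)
Q(-86)*j(2, 2) + 31947 = -56*0 + 31947 = 0 + 31947 = 31947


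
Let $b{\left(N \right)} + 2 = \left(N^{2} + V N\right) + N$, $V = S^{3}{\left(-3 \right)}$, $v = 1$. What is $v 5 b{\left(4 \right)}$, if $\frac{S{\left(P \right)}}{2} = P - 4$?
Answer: $-54790$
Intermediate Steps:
$S{\left(P \right)} = -8 + 2 P$ ($S{\left(P \right)} = 2 \left(P - 4\right) = 2 \left(-4 + P\right) = -8 + 2 P$)
$V = -2744$ ($V = \left(-8 + 2 \left(-3\right)\right)^{3} = \left(-8 - 6\right)^{3} = \left(-14\right)^{3} = -2744$)
$b{\left(N \right)} = -2 + N^{2} - 2743 N$ ($b{\left(N \right)} = -2 + \left(\left(N^{2} - 2744 N\right) + N\right) = -2 + \left(N^{2} - 2743 N\right) = -2 + N^{2} - 2743 N$)
$v 5 b{\left(4 \right)} = 1 \cdot 5 \left(-2 + 4^{2} - 10972\right) = 5 \left(-2 + 16 - 10972\right) = 5 \left(-10958\right) = -54790$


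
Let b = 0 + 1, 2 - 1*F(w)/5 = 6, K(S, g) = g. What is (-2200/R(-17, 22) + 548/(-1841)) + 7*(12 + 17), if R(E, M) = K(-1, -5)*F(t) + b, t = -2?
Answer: 33640475/185941 ≈ 180.92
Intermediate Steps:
F(w) = -20 (F(w) = 10 - 5*6 = 10 - 30 = -20)
b = 1
R(E, M) = 101 (R(E, M) = -5*(-20) + 1 = 100 + 1 = 101)
(-2200/R(-17, 22) + 548/(-1841)) + 7*(12 + 17) = (-2200/101 + 548/(-1841)) + 7*(12 + 17) = (-2200*1/101 + 548*(-1/1841)) + 7*29 = (-2200/101 - 548/1841) + 203 = -4105548/185941 + 203 = 33640475/185941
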